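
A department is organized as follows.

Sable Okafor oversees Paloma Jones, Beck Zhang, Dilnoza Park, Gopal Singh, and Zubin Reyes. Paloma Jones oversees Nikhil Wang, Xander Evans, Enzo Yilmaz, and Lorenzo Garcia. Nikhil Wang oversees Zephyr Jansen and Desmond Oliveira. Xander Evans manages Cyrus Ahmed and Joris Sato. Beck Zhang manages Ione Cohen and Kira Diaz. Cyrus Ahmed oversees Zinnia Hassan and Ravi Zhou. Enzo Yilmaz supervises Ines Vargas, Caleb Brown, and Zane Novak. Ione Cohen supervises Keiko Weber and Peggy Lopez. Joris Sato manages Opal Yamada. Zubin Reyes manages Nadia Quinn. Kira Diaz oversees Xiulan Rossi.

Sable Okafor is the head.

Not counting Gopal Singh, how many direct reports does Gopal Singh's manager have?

Gopal Singh reports to Sable Okafor. Sable Okafor's other direct reports are Paloma Jones, Beck Zhang, Dilnoza Park, Zubin Reyes — 4 peers.

4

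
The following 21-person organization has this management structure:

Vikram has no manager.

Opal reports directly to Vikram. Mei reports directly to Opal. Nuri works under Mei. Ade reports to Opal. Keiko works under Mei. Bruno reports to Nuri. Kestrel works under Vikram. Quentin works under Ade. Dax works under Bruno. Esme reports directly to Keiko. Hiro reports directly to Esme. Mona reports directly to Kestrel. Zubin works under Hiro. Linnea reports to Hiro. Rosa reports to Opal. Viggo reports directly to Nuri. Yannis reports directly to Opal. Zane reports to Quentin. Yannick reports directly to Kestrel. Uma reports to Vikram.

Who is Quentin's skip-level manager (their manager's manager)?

Opal

Quentin reports to Ade, and Ade reports to Opal. So Quentin's skip-level manager is Opal.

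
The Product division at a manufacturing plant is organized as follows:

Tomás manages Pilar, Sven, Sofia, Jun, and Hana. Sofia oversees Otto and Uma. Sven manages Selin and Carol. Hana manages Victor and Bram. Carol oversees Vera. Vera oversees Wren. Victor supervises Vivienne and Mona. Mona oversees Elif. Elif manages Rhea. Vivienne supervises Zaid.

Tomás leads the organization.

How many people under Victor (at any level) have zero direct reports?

The people in Victor's organization with no one reporting to them are Zaid, Rhea. That is 2.

2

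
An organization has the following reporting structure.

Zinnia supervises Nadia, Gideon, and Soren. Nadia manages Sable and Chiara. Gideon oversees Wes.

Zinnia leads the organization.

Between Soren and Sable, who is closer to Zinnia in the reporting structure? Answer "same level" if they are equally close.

Soren

Soren is 1 level below Zinnia; Sable is 2. Soren is higher.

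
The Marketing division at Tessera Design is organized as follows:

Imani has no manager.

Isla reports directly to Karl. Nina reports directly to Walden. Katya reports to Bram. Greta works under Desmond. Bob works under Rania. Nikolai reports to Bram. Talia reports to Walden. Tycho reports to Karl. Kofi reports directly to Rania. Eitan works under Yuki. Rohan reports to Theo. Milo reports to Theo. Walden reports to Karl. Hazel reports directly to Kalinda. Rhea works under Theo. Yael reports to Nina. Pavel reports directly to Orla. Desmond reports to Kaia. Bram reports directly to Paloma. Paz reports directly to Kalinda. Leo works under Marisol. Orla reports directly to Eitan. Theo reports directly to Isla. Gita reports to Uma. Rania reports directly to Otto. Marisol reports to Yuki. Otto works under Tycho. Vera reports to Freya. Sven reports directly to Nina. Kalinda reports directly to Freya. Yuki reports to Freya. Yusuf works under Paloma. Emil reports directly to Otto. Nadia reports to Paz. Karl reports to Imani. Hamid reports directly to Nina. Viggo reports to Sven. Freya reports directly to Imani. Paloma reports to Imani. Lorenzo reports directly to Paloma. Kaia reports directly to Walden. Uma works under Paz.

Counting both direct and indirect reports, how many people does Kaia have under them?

2

Kaia directly manages Desmond. Under Desmond: Greta (1). That's 2 in total.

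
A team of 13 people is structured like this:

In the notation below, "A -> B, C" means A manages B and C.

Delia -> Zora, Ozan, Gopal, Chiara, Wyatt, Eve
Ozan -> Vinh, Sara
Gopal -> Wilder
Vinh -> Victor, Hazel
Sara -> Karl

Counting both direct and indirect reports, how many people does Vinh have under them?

2

Vinh directly manages Victor, Hazel. Victor has no reports. Hazel has no reports. So Vinh's organization is 2 direct reports plus everyone under them: 1 + 1 = 2.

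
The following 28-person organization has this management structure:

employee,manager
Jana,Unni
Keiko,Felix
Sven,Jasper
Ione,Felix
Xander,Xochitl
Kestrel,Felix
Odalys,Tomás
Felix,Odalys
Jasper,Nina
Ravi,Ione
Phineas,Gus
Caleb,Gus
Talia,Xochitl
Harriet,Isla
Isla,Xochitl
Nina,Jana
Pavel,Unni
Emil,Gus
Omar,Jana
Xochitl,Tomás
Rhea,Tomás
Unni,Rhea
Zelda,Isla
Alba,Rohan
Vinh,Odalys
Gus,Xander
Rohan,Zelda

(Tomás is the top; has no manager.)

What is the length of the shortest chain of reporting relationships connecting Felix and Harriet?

5

Felix is 2 levels below Tomás, and Harriet is 3 levels below Tomás (their lowest common manager). The shortest path runs up from Felix to Tomás and back down to Harriet: 2 + 3 = 5 links.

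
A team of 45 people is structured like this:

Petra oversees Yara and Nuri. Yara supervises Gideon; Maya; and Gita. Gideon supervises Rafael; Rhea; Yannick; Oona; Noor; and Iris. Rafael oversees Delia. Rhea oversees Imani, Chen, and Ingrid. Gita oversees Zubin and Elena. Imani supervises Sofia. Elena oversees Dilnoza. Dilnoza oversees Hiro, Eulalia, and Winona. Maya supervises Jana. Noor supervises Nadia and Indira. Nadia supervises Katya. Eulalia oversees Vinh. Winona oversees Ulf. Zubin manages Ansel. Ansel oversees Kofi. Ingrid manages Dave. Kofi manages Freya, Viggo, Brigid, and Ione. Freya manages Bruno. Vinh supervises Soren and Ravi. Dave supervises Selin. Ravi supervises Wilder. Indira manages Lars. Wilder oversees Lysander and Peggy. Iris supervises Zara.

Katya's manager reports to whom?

Noor

Katya reports to Nadia, and Nadia reports to Noor. So Katya's skip-level manager is Noor.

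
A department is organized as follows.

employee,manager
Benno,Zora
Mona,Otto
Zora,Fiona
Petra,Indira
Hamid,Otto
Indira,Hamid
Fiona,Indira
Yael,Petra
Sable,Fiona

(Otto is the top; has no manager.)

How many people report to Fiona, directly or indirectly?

3

Fiona directly manages Sable, Zora. Sable has no reports. Under Zora: Benno (1). So Fiona's organization is 2 direct reports plus everyone under them: 1 + 2 = 3.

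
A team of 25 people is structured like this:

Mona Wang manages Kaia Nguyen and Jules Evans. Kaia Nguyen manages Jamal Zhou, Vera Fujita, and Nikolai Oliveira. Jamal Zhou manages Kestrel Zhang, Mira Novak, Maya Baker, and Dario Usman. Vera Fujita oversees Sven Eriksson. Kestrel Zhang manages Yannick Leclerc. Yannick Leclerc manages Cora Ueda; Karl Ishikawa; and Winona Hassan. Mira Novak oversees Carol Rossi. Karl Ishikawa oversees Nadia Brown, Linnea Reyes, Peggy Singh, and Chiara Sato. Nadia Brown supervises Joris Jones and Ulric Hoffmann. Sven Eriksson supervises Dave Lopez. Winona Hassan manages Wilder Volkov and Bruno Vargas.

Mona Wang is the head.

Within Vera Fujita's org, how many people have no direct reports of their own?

1

The only person in Vera Fujita's organization with no one reporting to them is Dave Lopez. That is 1.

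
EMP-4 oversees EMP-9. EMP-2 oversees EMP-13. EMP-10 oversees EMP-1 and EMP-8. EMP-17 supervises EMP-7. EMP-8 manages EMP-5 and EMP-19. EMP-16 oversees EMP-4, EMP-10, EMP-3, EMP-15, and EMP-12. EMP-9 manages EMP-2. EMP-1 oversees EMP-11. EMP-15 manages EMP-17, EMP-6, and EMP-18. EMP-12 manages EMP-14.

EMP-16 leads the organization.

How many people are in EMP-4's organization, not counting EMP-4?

3

EMP-4 directly manages EMP-9. Under EMP-9: EMP-2, EMP-13 (2). That's 3 in total.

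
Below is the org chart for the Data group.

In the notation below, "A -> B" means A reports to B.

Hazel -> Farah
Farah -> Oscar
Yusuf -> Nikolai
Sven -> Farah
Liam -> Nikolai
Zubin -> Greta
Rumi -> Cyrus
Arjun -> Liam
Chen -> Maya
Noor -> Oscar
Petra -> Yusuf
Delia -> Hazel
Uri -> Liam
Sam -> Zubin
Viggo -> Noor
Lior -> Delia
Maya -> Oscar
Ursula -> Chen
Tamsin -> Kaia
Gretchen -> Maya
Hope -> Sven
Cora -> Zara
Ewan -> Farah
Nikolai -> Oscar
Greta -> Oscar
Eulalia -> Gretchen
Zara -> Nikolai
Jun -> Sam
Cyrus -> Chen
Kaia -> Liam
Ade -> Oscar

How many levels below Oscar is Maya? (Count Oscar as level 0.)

1

Chain from Maya up to Oscar: Maya → Oscar. That is 1 step up, so Maya is 1 level below Oscar.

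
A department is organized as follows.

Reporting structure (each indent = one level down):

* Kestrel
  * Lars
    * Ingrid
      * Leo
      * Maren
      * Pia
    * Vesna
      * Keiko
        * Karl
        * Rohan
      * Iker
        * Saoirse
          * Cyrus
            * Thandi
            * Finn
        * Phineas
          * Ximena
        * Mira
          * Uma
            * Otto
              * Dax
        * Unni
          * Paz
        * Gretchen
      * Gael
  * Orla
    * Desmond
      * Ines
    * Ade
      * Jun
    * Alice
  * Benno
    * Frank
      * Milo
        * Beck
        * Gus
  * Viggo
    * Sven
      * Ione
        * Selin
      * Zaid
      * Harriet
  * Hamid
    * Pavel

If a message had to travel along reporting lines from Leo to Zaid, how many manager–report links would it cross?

6

Leo is 3 levels below Kestrel, and Zaid is 3 levels below Kestrel (their lowest common manager). The shortest path runs up from Leo to Kestrel and back down to Zaid: 3 + 3 = 6 links.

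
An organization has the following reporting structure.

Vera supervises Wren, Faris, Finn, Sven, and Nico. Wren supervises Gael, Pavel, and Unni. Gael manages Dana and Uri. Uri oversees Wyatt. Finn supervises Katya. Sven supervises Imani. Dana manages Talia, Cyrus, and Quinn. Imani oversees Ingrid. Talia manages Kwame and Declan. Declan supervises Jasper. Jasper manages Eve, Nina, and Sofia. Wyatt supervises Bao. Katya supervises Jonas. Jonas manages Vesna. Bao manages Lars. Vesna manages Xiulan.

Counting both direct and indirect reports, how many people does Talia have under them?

Talia directly manages Declan, Kwame. Under Declan: Jasper, Sofia, Nina, Eve (4). Kwame has no reports. So Talia's organization is 2 direct reports plus everyone under them: 5 + 1 = 6.

6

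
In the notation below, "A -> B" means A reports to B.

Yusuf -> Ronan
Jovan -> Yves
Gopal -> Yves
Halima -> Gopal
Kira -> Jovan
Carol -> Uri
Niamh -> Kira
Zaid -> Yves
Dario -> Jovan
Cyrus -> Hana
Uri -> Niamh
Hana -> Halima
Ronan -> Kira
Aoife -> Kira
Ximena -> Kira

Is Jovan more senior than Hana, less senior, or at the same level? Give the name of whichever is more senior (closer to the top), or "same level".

Jovan is 1 level below Yves; Hana is 3. Jovan is higher.

Jovan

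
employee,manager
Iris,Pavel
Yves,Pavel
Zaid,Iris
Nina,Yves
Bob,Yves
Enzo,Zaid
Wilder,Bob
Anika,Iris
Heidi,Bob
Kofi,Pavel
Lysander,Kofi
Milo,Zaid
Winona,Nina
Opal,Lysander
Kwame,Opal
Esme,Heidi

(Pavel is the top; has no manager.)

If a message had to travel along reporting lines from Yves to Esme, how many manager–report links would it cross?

Esme is in Yves's organization: the chain from Esme up to Yves is Esme → Heidi → Bob → Yves, which is 3 links.

3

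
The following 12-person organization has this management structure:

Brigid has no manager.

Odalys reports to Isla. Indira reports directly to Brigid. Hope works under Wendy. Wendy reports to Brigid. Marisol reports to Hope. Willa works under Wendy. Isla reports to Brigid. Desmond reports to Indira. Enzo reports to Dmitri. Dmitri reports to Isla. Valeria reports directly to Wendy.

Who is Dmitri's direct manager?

Isla

Dmitri reports directly to Isla.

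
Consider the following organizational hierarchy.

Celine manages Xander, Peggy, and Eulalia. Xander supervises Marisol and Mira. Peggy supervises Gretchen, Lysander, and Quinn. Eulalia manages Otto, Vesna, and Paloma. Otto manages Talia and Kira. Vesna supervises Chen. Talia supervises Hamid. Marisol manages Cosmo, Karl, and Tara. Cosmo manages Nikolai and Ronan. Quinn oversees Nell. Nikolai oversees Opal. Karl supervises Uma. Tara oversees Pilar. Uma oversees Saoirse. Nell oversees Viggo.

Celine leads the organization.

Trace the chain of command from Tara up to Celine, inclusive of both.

Tara -> Marisol -> Xander -> Celine

Tara reports to Marisol. Marisol reports to Xander. Xander reports to Celine. Celine is at the top.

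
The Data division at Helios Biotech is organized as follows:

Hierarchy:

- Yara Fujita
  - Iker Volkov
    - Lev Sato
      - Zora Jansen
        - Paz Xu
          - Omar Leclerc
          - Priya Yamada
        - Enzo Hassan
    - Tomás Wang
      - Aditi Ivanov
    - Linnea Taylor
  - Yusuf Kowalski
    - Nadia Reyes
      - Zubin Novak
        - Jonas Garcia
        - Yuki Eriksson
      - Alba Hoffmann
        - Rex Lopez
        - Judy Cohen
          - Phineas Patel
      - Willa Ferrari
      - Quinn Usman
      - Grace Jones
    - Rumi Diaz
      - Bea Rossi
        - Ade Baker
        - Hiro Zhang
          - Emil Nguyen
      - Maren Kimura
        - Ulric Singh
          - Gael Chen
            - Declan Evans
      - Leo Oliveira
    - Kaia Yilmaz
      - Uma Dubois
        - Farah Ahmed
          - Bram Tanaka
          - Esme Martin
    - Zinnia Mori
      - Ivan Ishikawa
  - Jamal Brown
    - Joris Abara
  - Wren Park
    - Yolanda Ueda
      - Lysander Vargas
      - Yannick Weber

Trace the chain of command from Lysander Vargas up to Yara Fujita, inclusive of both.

Lysander Vargas -> Yolanda Ueda -> Wren Park -> Yara Fujita

Lysander Vargas reports to Yolanda Ueda. Yolanda Ueda reports to Wren Park. Wren Park reports to Yara Fujita. Yara Fujita is at the top.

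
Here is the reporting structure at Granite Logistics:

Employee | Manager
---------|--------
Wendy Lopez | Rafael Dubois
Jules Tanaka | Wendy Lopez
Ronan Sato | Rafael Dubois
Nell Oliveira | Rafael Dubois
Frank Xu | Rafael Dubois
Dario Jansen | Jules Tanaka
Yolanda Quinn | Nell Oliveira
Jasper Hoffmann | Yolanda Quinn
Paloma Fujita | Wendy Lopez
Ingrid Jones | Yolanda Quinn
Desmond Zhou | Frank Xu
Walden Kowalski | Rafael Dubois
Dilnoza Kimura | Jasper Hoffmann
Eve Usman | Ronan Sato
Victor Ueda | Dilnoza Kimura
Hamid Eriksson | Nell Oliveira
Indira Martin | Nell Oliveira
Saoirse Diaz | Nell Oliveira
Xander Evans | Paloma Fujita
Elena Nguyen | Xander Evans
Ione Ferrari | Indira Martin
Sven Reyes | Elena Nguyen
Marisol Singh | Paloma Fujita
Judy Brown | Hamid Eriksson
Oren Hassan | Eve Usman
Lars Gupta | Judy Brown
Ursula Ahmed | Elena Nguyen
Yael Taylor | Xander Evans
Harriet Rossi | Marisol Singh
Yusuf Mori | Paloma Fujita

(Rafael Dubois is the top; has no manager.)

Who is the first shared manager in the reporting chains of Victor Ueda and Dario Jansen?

Victor Ueda's chain of managers is Dilnoza Kimura, Jasper Hoffmann, Yolanda Quinn, Nell Oliveira, Rafael Dubois. Dario Jansen's chain of managers is Jules Tanaka, Wendy Lopez, Rafael Dubois. The first manager that appears in both chains is Rafael Dubois.

Rafael Dubois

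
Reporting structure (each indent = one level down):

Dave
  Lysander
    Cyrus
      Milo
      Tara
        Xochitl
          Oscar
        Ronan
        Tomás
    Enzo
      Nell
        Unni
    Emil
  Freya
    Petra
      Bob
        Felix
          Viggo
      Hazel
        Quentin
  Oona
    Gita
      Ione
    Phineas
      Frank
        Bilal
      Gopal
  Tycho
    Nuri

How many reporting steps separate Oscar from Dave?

5

Chain from Oscar up to Dave: Oscar → Xochitl → Tara → Cyrus → Lysander → Dave. That is 5 steps up, so Oscar is 5 levels below Dave.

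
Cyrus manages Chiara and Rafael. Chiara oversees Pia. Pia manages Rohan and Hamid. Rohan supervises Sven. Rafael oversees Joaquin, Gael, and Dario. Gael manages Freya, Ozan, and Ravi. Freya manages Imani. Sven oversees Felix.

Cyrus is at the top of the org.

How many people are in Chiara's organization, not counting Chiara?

5

Chiara directly manages Pia. Under Pia: Rohan, Sven, Felix, Hamid (4). That's 5 in total.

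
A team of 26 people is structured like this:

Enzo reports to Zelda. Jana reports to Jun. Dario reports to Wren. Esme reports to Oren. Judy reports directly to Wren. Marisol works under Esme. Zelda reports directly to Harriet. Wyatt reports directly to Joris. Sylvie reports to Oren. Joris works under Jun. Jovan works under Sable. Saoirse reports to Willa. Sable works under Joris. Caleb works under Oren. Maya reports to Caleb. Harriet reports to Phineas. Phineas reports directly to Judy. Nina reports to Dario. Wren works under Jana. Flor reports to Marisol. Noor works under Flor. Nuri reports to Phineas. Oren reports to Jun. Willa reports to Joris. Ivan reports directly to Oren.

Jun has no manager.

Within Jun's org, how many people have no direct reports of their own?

10

The people in Jun's organization with no one reporting to them are Wyatt, Saoirse, Jovan, Nina, Enzo, Nuri, Ivan, Maya, Sylvie, Noor. That is 10.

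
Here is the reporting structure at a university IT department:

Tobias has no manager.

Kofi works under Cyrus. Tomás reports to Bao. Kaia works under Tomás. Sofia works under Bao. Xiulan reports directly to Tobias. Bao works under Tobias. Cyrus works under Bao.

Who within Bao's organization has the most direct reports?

Direct-report counts within Bao's organization: Bao has 3; Tomás has 1; Cyrus has 1. The largest is 3, held by Bao.

Bao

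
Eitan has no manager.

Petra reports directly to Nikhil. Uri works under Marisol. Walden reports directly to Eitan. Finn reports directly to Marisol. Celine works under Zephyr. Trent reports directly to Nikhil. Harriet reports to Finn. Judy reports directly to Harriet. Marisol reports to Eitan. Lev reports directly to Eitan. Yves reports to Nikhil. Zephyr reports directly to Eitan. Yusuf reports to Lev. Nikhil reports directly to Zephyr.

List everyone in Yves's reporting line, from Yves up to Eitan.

Yves -> Nikhil -> Zephyr -> Eitan

Yves reports to Nikhil. Nikhil reports to Zephyr. Zephyr reports to Eitan. Eitan is at the top.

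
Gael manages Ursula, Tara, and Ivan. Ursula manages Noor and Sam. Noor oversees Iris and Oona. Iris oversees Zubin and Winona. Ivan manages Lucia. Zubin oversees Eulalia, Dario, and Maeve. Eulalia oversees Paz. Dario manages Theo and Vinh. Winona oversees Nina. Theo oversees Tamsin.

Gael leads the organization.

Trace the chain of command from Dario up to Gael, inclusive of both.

Dario reports to Zubin. Zubin reports to Iris. Iris reports to Noor. Noor reports to Ursula. Ursula reports to Gael. Gael is at the top.

Dario -> Zubin -> Iris -> Noor -> Ursula -> Gael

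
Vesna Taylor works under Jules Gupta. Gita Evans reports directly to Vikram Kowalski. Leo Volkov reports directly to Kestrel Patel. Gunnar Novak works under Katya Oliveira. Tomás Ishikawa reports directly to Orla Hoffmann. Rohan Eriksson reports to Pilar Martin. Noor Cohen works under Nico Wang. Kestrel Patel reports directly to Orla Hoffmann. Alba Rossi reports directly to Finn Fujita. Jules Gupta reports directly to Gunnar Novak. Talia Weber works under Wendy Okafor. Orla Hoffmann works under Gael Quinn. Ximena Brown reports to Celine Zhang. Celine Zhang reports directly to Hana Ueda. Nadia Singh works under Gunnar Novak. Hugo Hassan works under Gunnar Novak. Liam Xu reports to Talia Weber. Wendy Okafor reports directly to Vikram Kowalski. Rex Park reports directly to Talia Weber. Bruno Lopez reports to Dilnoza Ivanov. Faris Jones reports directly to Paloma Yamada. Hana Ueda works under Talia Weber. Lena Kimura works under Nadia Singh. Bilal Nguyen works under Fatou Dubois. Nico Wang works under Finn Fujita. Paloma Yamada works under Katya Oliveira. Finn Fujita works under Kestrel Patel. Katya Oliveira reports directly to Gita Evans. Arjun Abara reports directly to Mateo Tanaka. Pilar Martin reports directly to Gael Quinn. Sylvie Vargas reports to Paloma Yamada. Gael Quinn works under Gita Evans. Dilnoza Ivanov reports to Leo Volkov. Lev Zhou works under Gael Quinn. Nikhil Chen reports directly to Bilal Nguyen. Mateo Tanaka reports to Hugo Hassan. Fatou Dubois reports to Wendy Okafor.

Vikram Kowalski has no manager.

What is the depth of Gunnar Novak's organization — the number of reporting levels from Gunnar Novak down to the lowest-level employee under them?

The longest chain under Gunnar Novak runs Gunnar Novak → Hugo Hassan → Mateo Tanaka → Arjun Abara, which is 3 levels below Gunnar Novak.

3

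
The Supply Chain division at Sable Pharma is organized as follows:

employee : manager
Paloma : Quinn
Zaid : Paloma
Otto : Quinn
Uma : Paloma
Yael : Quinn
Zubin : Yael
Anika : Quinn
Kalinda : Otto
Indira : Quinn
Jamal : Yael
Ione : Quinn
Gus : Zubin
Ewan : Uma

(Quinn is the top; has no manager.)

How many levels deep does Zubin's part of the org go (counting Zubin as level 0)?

1

The longest chain under Zubin runs Zubin → Gus, which is 1 level below Zubin.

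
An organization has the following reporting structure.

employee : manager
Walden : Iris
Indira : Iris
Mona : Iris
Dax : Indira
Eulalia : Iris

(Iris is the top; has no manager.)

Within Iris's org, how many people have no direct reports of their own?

The people in Iris's organization with no one reporting to them are Eulalia, Mona, Dax, Walden. That is 4.

4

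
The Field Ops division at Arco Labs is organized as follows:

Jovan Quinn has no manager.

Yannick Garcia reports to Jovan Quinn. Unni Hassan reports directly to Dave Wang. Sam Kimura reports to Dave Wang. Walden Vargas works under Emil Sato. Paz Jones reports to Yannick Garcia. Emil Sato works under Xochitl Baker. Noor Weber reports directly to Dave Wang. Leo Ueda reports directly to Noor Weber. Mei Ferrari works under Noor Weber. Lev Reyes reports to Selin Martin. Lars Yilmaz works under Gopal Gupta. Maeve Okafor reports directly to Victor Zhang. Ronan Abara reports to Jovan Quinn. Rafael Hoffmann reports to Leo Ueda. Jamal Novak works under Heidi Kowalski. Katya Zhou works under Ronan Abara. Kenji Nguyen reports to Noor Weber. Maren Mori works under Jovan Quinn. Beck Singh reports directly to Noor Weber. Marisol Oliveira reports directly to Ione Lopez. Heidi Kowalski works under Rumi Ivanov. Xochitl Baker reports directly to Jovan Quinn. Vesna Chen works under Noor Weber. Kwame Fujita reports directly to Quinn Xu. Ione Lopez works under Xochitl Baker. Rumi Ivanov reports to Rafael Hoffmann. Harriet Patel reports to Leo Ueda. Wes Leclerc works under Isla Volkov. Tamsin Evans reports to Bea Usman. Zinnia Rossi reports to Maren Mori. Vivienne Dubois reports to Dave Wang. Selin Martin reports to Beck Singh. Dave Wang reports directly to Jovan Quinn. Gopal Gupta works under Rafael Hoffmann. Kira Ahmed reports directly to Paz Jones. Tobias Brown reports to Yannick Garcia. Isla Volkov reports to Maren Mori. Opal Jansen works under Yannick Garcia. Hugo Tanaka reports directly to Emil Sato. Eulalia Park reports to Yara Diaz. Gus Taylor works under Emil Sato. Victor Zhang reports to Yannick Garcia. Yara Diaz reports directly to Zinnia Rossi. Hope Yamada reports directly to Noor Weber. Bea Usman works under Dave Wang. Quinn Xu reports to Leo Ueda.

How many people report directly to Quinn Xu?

Quinn Xu directly manages Kwame Fujita. That is 1 direct report.

1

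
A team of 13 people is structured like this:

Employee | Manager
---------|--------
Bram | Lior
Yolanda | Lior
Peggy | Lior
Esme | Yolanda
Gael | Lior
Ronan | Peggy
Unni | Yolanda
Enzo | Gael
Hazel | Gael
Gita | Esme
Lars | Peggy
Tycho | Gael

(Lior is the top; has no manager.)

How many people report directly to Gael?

Gael directly manages Enzo, Hazel, Tycho. That is 3 direct reports.

3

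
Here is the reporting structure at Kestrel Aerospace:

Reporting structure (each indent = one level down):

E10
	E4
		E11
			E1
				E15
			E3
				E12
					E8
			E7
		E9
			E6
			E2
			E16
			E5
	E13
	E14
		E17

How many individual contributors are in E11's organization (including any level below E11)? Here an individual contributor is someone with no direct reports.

The people in E11's organization with no one reporting to them are E7, E8, E15. That is 3.

3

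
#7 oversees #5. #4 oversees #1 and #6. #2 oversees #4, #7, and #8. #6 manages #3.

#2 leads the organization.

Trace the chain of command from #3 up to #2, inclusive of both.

#3 -> #6 -> #4 -> #2

#3 reports to #6. #6 reports to #4. #4 reports to #2. #2 is at the top.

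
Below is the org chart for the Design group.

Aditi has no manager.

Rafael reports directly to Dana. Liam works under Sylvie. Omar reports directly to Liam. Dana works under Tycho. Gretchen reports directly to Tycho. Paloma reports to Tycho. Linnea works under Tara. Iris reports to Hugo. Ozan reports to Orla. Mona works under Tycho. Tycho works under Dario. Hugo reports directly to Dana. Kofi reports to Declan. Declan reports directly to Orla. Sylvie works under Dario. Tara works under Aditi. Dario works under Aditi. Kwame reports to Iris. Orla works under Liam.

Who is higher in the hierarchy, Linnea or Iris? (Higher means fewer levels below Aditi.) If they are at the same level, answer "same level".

Linnea

Linnea is 2 levels below Aditi; Iris is 5. Linnea is higher.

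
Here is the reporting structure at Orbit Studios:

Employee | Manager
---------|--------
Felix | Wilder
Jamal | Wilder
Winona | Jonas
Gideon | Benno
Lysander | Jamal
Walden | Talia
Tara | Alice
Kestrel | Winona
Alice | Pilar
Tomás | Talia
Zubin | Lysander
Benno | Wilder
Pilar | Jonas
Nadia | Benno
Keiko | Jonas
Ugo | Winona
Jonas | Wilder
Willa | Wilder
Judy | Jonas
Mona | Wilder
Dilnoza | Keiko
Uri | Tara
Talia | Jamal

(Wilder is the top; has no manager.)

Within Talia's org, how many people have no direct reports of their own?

2

The people in Talia's organization with no one reporting to them are Walden, Tomás. That is 2.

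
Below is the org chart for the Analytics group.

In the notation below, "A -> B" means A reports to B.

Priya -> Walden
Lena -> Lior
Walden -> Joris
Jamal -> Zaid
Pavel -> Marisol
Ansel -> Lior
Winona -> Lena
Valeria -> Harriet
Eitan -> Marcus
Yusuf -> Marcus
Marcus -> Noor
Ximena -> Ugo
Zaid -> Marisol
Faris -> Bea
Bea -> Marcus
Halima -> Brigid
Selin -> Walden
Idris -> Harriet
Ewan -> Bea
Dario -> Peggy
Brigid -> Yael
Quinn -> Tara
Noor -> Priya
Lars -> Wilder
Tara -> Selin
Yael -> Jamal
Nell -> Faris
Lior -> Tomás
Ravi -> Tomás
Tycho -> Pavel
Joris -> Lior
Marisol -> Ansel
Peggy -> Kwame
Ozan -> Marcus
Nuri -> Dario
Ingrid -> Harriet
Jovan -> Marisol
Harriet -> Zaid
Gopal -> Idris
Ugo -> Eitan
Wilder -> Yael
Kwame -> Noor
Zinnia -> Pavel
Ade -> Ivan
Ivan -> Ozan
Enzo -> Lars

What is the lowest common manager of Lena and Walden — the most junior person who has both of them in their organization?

Lena's chain of managers is Lior, Tomás. Walden's chain of managers is Joris, Lior, Tomás. The first manager that appears in both chains is Lior.

Lior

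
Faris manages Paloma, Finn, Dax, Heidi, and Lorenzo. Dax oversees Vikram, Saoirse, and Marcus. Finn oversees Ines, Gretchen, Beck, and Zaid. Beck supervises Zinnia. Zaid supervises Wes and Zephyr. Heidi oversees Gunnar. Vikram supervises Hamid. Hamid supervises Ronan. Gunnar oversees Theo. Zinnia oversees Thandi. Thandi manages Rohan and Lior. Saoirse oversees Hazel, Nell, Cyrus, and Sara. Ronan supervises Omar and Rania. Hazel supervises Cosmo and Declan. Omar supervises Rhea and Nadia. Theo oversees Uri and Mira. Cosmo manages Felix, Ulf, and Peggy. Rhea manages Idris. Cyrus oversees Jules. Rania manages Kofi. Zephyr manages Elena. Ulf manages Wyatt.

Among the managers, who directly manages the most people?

Direct-report counts: Faris has 5; Heidi has 1; Gunnar has 1; Theo has 2; Finn has 4; Zaid has 2; Zephyr has 1; Beck has 1; Zinnia has 1; Thandi has 2; Dax has 3; Saoirse has 4; Cyrus has 1; Hazel has 2; Cosmo has 3; Ulf has 1; Vikram has 1; Hamid has 1; Ronan has 2; Rania has 1; Omar has 2; Rhea has 1. The largest is 5, held by Faris.

Faris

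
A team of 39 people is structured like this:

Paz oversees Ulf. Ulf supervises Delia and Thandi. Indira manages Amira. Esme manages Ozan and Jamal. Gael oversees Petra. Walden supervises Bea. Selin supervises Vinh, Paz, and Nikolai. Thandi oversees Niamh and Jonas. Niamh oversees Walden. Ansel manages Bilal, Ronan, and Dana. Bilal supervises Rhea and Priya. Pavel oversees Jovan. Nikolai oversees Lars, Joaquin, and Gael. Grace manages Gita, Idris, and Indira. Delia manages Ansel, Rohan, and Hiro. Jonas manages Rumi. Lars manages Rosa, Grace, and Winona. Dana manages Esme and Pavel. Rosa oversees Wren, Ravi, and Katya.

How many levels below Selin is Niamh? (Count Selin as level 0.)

Chain from Niamh up to Selin: Niamh → Thandi → Ulf → Paz → Selin. That is 4 steps up, so Niamh is 4 levels below Selin.

4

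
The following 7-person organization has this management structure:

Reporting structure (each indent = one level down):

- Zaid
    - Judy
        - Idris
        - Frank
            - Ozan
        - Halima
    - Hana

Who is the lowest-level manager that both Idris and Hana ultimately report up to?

Zaid

Idris's chain of managers is Judy, Zaid. Hana's chain of managers is Zaid. The first manager that appears in both chains is Zaid.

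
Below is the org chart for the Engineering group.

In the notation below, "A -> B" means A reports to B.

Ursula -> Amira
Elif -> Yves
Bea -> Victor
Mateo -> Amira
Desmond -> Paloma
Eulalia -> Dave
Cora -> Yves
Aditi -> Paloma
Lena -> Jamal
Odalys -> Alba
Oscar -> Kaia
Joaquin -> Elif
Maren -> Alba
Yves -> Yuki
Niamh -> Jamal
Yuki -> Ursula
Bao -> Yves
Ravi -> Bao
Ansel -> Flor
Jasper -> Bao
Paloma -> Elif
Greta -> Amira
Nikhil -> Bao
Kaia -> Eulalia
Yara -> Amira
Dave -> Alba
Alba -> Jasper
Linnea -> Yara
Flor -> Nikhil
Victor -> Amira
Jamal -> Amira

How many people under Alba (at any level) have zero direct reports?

The people in Alba's organization with no one reporting to them are Maren, Oscar, Odalys. That is 3.

3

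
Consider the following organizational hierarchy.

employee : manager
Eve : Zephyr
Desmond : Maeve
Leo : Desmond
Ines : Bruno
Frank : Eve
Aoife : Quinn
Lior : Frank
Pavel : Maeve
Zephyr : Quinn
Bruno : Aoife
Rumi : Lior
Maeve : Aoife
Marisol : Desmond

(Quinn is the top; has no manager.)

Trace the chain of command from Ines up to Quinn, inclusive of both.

Ines -> Bruno -> Aoife -> Quinn

Ines reports to Bruno. Bruno reports to Aoife. Aoife reports to Quinn. Quinn is at the top.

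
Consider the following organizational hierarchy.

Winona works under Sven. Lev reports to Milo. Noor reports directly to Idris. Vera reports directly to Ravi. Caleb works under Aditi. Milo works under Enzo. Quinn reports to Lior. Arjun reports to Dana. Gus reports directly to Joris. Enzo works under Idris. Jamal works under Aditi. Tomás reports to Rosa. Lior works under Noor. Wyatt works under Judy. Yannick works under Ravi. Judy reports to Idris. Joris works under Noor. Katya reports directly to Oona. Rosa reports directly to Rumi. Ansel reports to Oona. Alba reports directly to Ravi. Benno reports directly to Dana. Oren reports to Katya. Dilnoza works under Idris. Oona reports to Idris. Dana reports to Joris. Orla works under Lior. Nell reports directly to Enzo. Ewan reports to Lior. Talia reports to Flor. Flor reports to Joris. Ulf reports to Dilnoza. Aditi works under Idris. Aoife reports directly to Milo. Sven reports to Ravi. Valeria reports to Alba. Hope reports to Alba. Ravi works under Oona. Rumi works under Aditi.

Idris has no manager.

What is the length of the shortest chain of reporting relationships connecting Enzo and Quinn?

Enzo is 1 level below Idris, and Quinn is 3 levels below Idris (their lowest common manager). The shortest path runs up from Enzo to Idris and back down to Quinn: 1 + 3 = 4 links.

4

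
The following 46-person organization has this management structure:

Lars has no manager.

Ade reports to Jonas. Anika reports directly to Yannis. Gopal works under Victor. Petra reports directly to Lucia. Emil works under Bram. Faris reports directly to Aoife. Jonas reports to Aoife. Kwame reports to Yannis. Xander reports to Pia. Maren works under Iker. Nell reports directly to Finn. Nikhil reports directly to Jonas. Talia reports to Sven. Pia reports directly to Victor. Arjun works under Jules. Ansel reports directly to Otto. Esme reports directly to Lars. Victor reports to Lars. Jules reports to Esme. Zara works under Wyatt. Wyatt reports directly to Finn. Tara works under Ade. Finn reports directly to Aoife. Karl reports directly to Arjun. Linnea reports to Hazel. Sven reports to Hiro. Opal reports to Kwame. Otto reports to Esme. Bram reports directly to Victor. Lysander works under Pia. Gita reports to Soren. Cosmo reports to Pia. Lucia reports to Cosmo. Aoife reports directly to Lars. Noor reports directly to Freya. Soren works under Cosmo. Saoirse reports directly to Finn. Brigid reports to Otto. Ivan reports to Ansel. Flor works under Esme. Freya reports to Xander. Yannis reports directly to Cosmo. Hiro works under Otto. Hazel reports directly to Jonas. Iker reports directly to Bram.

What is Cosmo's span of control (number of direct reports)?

Cosmo directly manages Yannis, Lucia, Soren. That is 3 direct reports.

3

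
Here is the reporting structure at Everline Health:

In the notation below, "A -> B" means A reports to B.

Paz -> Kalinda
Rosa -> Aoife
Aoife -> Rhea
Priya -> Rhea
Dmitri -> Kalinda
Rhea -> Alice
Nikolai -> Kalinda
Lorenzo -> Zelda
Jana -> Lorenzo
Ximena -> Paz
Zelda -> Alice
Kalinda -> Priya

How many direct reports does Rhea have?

Rhea directly manages Aoife, Priya. That is 2 direct reports.

2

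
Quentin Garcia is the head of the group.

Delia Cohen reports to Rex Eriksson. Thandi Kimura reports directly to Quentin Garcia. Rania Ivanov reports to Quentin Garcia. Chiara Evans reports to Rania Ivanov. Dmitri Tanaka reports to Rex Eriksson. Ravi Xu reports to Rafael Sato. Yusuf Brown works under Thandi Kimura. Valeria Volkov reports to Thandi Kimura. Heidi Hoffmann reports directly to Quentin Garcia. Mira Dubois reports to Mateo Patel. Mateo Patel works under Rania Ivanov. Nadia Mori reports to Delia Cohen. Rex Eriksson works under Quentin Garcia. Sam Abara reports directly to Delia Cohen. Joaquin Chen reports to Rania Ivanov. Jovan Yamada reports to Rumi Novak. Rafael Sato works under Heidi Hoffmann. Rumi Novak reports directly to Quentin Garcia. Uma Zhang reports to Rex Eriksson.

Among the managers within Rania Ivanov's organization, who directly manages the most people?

Rania Ivanov

Direct-report counts within Rania Ivanov's organization: Rania Ivanov has 3; Mateo Patel has 1. The largest is 3, held by Rania Ivanov.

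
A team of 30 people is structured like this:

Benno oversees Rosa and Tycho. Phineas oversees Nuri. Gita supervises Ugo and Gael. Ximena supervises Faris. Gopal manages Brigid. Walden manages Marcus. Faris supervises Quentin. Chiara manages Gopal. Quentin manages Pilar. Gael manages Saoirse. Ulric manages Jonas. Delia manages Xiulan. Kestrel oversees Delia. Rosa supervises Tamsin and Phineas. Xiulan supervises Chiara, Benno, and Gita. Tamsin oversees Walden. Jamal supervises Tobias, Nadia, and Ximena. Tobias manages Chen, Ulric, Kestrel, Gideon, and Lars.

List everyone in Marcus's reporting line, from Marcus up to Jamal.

Marcus reports to Walden. Walden reports to Tamsin. Tamsin reports to Rosa. Rosa reports to Benno. Benno reports to Xiulan. Xiulan reports to Delia. Delia reports to Kestrel. Kestrel reports to Tobias. Tobias reports to Jamal. Jamal is at the top.

Marcus -> Walden -> Tamsin -> Rosa -> Benno -> Xiulan -> Delia -> Kestrel -> Tobias -> Jamal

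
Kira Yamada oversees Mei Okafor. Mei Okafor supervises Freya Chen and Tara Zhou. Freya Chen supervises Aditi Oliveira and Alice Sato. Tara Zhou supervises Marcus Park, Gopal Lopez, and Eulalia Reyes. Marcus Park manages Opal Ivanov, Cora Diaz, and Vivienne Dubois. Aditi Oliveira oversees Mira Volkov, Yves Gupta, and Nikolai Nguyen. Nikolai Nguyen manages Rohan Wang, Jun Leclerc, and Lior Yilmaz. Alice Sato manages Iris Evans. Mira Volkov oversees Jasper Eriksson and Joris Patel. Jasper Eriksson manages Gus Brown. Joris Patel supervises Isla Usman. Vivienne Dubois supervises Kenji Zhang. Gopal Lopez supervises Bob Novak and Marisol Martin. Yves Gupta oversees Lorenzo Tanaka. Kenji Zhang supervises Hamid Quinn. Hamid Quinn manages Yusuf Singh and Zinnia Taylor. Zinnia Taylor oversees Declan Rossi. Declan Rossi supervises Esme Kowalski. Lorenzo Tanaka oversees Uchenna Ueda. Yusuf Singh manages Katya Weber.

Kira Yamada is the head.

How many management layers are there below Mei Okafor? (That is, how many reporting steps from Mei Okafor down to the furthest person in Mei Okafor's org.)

8

The longest chain under Mei Okafor runs Mei Okafor → Tara Zhou → Marcus Park → Vivienne Dubois → Kenji Zhang → Hamid Quinn → Zinnia Taylor → Declan Rossi → Esme Kowalski, which is 8 levels below Mei Okafor.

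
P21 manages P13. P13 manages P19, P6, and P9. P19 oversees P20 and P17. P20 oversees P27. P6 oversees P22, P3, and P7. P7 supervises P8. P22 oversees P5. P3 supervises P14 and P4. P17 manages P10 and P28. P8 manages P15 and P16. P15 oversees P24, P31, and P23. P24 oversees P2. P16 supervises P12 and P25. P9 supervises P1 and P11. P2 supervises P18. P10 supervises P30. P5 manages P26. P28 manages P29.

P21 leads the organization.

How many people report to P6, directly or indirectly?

P6 directly manages P7, P22, P3. Under P7: P8, P16, P25, P12, P15, P23, P31, P24, P2, P18 (10). Under P22: P5, P26 (2). Under P3: P4, P14 (2). So P6's organization is 3 direct reports plus everyone under them: 11 + 3 + 3 = 17.

17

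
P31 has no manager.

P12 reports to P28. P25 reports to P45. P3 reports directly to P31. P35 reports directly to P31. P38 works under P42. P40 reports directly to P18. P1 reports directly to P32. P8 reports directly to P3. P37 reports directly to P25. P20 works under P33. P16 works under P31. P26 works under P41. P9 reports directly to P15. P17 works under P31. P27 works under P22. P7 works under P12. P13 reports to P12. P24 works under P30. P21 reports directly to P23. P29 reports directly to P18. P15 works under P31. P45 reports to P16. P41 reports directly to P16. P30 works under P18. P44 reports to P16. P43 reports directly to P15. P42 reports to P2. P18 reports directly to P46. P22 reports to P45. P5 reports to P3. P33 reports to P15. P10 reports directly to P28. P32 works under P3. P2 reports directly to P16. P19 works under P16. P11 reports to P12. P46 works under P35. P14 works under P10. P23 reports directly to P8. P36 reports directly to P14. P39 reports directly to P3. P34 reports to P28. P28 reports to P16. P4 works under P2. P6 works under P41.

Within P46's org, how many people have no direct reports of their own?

The people in P46's organization with no one reporting to them are P24, P40, P29. That is 3.

3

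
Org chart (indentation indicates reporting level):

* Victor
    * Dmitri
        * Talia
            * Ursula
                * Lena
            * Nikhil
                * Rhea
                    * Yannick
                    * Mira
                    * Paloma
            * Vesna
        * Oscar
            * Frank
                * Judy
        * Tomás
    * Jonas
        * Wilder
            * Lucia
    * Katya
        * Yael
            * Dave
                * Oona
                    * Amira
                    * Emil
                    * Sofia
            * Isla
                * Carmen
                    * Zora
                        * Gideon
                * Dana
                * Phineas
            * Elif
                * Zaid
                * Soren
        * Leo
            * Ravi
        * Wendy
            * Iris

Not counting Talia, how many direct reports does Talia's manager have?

2

Talia reports to Dmitri. Dmitri's other direct reports are Oscar, Tomás — 2 peers.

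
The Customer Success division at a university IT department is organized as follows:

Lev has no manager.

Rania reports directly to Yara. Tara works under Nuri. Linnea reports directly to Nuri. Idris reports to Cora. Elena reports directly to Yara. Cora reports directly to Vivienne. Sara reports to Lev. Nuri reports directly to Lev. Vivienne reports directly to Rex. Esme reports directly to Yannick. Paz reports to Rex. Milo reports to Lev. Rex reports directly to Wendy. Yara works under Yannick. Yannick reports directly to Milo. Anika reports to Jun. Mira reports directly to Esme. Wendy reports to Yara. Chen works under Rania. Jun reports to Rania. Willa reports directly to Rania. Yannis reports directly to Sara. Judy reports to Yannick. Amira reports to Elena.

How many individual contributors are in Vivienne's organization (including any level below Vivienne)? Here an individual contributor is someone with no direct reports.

1

The only person in Vivienne's organization with no one reporting to them is Idris. That is 1.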